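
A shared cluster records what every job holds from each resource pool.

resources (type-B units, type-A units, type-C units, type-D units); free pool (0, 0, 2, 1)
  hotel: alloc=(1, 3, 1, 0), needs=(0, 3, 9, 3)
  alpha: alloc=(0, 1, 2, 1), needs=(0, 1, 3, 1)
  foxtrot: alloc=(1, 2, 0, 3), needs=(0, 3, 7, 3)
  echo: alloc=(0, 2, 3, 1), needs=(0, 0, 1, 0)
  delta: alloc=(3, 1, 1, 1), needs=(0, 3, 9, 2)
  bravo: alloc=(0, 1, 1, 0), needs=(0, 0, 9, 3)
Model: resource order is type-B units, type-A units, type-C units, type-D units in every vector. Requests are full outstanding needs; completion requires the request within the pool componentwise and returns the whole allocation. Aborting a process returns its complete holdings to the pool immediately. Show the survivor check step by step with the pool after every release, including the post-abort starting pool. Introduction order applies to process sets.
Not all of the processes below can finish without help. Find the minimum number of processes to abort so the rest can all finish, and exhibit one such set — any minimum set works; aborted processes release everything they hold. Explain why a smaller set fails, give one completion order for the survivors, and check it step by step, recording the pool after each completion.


Abort delta and bravo.
Key observation: hotel was stuck for good until delta and bravo gave back (3, 2, 2, 1); in the order shown it finishes at step 4.
Minimality, checking each single-abort alternative: hotel alone leaves delta blocked (short on type-C units); alpha alone leaves hotel blocked (short on type-C units); foxtrot alone leaves hotel blocked (short on type-C units); echo alone leaves hotel blocked (short on type-C units); delta alone leaves hotel blocked (short on type-C units); bravo alone leaves hotel blocked (short on type-C units).
Survivors finish in the order: echo, alpha, foxtrot, hotel. Check, step by step (pool after the aborts first):
  pool = (3, 2, 4, 2)
  echo needs (0, 0, 1, 0) <= (3, 2, 4, 2) -> finishes; pool += (0, 2, 3, 1) = (3, 4, 7, 3)
  alpha needs (0, 1, 3, 1) <= (3, 4, 7, 3) -> finishes; pool += (0, 1, 2, 1) = (3, 5, 9, 4)
  foxtrot needs (0, 3, 7, 3) <= (3, 5, 9, 4) -> finishes; pool += (1, 2, 0, 3) = (4, 7, 9, 7)
  hotel needs (0, 3, 9, 3) <= (4, 7, 9, 7) -> finishes; pool += (1, 3, 1, 0) = (5, 10, 10, 7)


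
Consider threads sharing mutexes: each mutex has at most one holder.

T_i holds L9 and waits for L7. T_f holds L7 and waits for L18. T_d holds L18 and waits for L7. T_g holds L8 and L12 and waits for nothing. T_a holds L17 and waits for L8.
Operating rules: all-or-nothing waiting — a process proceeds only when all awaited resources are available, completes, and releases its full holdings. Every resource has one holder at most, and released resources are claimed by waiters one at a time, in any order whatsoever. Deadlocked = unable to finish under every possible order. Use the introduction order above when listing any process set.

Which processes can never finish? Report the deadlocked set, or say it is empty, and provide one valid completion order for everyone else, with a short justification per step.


Deadlocked: T_i, T_f and T_d.
Key observation: the loop T_f -> T_d -> T_f blocks itself forever; T_i waits into the deadlock from upstream.
A valid finishing order for the others: T_g, T_a.
Verifying each step:
  run T_g (it waits on nothing); releases L8 and L12
  T_a waits on L8 — all released -> runs and releases L17


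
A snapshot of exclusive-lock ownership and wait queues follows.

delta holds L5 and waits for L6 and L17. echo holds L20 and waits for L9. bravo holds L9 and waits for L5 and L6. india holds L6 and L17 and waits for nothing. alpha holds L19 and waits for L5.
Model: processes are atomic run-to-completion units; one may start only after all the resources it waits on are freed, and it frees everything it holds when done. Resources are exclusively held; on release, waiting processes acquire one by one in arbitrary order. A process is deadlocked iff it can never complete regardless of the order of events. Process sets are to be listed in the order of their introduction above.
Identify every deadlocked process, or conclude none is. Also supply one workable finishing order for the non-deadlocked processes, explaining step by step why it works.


The deadlocked set is empty.
Key observation: the waits form no ring: some process can always run, and its releases unblock the others one by one.
A valid finishing order for the others: india, delta, alpha, bravo, echo.
Check, step by step:
  india: no waits; runs immediately, freeing L6 and L17
  run delta (all its waits — L6 and L17 — are resolved); releases L5
  run alpha (all its waits — L5 — are resolved); releases L19
  run bravo (all its waits — L5 and L6 — are resolved); releases L9
  run echo (all its waits — L9 — are resolved); releases L20


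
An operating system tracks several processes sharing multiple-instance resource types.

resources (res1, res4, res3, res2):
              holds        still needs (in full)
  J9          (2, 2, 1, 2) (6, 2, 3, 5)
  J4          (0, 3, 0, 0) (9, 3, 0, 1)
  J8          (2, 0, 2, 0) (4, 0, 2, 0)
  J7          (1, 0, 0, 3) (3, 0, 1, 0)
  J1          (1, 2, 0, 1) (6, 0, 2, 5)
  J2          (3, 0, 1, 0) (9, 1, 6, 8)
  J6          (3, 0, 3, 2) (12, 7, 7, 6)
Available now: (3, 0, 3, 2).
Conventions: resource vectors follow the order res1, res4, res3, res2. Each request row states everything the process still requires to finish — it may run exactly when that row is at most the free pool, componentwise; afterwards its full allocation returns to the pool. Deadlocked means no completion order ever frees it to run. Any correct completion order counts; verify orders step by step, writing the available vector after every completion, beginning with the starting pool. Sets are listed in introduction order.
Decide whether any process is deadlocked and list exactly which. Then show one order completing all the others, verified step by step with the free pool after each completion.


Nothing here is deadlocked.
Key observation: J7 fits the free pool immediately, and its release cascades until everyone finishes.
A valid finishing order for the others: J7, J8, J1, J9, J4, J2, J6. Check, step by step:
  pool = (3, 0, 3, 2)
  J7: need (3, 0, 1, 0) fits (3, 0, 3, 2); releases (1, 0, 0, 3), pool now (4, 0, 3, 5)
  J8: need (4, 0, 2, 0) fits (4, 0, 3, 5); releases (2, 0, 2, 0), pool now (6, 0, 5, 5)
  J1: need (6, 0, 2, 5) fits (6, 0, 5, 5); releases (1, 2, 0, 1), pool now (7, 2, 5, 6)
  J9: need (6, 2, 3, 5) fits (7, 2, 5, 6); releases (2, 2, 1, 2), pool now (9, 4, 6, 8)
  J4: need (9, 3, 0, 1) fits (9, 4, 6, 8); releases (0, 3, 0, 0), pool now (9, 7, 6, 8)
  J2: need (9, 1, 6, 8) fits (9, 7, 6, 8); releases (3, 0, 1, 0), pool now (12, 7, 7, 8)
  J6: need (12, 7, 7, 6) fits (12, 7, 7, 8); releases (3, 0, 3, 2), pool now (15, 7, 10, 10)


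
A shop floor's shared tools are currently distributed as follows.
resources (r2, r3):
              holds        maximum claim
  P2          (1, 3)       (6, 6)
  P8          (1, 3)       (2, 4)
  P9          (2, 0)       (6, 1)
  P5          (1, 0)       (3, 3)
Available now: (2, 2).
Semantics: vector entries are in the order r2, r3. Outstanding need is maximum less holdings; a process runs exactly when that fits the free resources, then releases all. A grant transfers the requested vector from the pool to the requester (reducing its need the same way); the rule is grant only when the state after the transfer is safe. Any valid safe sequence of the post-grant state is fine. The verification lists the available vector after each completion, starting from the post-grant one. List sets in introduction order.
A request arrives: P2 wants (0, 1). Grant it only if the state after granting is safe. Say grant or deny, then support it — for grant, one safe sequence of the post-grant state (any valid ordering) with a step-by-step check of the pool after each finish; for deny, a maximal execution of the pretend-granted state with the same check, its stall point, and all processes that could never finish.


GRANT — the state after the grant stays safe, e.g. via P8, P5, P9, P2.
Key observation: the grant leaves (2, 1) free — enough for P8, whose release restarts the cascade.
Check on the post-grant state, step by step:
  pool = (2, 1)
  P8: need (1, 1) fits (2, 1); releases (1, 3), pool now (3, 4)
  P5: need (2, 3) fits (3, 4); releases (1, 0), pool now (4, 4)
  P9: need (4, 1) fits (4, 4); releases (2, 0), pool now (6, 4)
  P2: need (5, 2) fits (6, 4); releases (1, 4), pool now (7, 8)


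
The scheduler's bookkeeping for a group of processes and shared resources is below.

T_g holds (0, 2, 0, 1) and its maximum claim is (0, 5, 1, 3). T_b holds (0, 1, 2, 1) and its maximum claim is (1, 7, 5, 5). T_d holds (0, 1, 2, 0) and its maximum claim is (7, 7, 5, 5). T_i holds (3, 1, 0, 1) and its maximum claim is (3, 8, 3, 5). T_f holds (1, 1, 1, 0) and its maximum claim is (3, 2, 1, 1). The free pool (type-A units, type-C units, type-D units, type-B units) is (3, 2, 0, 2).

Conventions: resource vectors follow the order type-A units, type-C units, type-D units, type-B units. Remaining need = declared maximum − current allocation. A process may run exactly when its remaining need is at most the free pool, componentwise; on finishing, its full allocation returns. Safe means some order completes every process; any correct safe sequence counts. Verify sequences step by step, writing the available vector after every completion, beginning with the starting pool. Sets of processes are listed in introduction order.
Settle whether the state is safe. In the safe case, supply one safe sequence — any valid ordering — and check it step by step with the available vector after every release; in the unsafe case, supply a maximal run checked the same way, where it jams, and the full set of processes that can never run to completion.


UNSAFE — no complete ordering exists.
Key observation: the pool after T_f, T_g is (4, 5, 1, 3); every surviving request exceeds it in type-C units, so progress ends there.
The run T_f, T_g cannot be extended any further. Step-by-step check:
  pool = (3, 2, 0, 2)
  T_f needs (2, 1, 0, 1) <= (3, 2, 0, 2) -> finishes; pool += (1, 1, 1, 0) = (4, 3, 1, 2)
  T_g needs (0, 3, 1, 2) <= (4, 3, 1, 2) -> finishes; pool += (0, 2, 0, 1) = (4, 5, 1, 3)
  T_b still needs (1, 6, 3, 4) but only (4, 5, 1, 3) is free — short on type-C units, type-D units and type-B units
  T_d still needs (7, 6, 3, 5) but only (4, 5, 1, 3) is free — short on type-A units, type-C units, type-D units and type-B units
  T_i still needs (0, 7, 3, 4) but only (4, 5, 1, 3) is free — short on type-C units, type-D units and type-B units
Permanently blocked: T_b, T_d and T_i.


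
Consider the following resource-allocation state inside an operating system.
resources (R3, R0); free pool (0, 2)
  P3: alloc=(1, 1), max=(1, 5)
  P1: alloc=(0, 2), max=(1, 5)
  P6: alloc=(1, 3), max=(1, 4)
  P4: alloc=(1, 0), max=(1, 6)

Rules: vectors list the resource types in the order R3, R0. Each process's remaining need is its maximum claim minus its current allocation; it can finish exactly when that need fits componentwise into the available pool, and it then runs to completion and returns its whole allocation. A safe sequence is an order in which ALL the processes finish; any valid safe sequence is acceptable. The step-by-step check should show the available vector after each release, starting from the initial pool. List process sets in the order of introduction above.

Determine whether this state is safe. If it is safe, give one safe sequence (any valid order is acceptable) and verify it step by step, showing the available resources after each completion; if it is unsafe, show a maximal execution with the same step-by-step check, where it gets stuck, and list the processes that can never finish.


The state is SAFE; one workable sequence: P6, P3, P4, P1.
Key observation: P4 marks the first exact bind of the order: its need (0, 6) fits the free (2, 6) with zero slack on a requested resource.
Walking it through:
  pool = (0, 2)
  P6 needs (0, 1) <= (0, 2) -> finishes; pool += (1, 3) = (1, 5)
  P3 needs (0, 4) <= (1, 5) -> finishes; pool += (1, 1) = (2, 6)
  P4 needs (0, 6) <= (2, 6) -> finishes; pool += (1, 0) = (3, 6)
  P1 needs (1, 3) <= (3, 6) -> finishes; pool += (0, 2) = (3, 8)


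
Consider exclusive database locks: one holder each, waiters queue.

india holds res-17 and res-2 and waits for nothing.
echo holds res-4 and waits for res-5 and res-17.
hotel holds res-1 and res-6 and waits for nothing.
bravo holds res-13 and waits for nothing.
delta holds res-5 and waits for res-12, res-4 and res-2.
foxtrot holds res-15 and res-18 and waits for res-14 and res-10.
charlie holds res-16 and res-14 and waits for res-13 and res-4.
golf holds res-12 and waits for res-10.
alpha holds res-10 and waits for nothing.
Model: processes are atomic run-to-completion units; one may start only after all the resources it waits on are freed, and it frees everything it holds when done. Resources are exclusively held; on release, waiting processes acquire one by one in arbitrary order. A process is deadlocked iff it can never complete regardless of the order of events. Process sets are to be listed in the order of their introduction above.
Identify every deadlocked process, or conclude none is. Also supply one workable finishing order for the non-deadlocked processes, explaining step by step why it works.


Deadlocked: echo, delta, foxtrot and charlie.
Key observation: the loop echo -> delta -> echo blocks itself forever; foxtrot and charlie wait into the deadlock from upstream.
The rest can finish in the order india, hotel, alpha, golf, bravo.
Check, step by step:
  india: no waits; runs immediately, freeing res-17 and res-2
  hotel: no waits; runs immediately, freeing res-1 and res-6
  alpha: no waits; runs immediately, freeing res-10
  golf waits on res-10 — all released -> runs and releases res-12
  bravo: no waits; runs immediately, freeing res-13


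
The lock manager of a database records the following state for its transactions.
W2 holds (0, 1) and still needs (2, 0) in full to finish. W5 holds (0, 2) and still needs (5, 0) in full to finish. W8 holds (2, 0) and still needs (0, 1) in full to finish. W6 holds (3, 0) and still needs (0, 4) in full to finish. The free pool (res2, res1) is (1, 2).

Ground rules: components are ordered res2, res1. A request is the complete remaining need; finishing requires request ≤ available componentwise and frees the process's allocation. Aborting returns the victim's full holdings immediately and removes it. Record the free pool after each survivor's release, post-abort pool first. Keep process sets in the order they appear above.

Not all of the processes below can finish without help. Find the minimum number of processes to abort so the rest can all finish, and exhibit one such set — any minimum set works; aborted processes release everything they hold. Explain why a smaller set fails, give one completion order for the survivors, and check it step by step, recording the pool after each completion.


Abort W6.
Key observation: before aborting W6, W5 was permanently blocked — no order could ever run it; afterwards it completes at step 3.
No smaller set exists: with zero aborts the deadlock remains.
The survivors complete as W2, W8, W5. Verifying each step (starting from the post-abort pool):
  pool = (4, 2)
  W2: need (2, 0) fits (4, 2); releases (0, 1), pool now (4, 3)
  W8: need (0, 1) fits (4, 3); releases (2, 0), pool now (6, 3)
  W5: need (5, 0) fits (6, 3); releases (0, 2), pool now (6, 5)


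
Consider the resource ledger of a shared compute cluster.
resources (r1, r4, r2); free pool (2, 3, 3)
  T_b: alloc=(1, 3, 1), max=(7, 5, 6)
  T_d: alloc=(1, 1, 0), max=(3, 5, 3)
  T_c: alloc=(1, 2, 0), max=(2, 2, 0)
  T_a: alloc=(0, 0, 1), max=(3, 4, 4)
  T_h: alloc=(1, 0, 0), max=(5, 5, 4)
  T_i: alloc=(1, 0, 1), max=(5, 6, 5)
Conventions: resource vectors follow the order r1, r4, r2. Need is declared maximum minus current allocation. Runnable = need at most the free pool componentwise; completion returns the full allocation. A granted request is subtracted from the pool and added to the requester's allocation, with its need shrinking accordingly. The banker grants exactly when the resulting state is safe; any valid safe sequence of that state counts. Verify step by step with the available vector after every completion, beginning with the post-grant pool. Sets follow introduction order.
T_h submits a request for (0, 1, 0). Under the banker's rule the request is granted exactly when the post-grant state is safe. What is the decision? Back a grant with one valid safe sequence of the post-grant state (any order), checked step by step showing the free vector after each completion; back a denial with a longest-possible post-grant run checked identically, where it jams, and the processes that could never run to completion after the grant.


GRANT. The post-grant state is safe; one safe sequence: T_c, T_d, T_a, T_h, T_i, T_b.
Key observation: after the grant the pool drops to (2, 2, 3), which still lets T_c finish first and unwind the rest.
Step-by-step check of the post-grant state:
  pool = (2, 2, 3)
  T_c: need (1, 0, 0) fits (2, 2, 3); releases (1, 2, 0), pool now (3, 4, 3)
  T_d: need (2, 4, 3) fits (3, 4, 3); releases (1, 1, 0), pool now (4, 5, 3)
  T_a: need (3, 4, 3) fits (4, 5, 3); releases (0, 0, 1), pool now (4, 5, 4)
  T_h: need (4, 4, 4) fits (4, 5, 4); releases (1, 1, 0), pool now (5, 6, 4)
  T_i: need (4, 6, 4) fits (5, 6, 4); releases (1, 0, 1), pool now (6, 6, 5)
  T_b: need (6, 2, 5) fits (6, 6, 5); releases (1, 3, 1), pool now (7, 9, 6)


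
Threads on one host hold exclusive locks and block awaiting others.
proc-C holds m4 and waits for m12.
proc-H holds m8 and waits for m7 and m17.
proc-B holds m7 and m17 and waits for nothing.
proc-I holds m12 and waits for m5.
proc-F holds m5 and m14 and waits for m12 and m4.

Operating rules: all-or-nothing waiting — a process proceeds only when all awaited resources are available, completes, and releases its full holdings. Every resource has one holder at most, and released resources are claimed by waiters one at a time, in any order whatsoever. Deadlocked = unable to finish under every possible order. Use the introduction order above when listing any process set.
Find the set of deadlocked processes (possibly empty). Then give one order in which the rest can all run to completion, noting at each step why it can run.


Deadlocked set: proc-C, proc-I and proc-F.
Key observation: proc-C -> proc-I -> proc-F -> proc-C is a circular wait — nothing in it can go first; no other process is dragged down with it.
One completion order for the rest: proc-B, proc-H.
Walking it through:
  run proc-B (it waits on nothing); releases m7 and m17
  proc-H waits on m7 and m17 — all released -> runs and releases m8


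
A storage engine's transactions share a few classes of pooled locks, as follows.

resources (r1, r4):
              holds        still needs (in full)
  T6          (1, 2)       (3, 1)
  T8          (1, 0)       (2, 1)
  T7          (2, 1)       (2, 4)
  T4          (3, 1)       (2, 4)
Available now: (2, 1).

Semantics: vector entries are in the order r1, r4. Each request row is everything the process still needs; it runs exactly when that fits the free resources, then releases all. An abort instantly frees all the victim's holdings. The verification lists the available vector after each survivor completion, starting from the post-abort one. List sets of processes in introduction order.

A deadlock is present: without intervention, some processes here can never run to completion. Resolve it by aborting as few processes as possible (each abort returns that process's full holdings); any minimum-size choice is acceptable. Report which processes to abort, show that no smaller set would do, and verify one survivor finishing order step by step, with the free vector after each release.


The answer: abort T7.
Key observation: T4 could never have finished before the abort; with (2, 1) returned by T7, it fits at step 2.
Minimality: the empty abort set fails — the state is deadlocked as it stands.
Survivors finish in the order: T6, T4, T8. Walking it through (pool after the aborts first):
  pool = (4, 2)
  run T6 (needs (3, 1), free (4, 2)); after release of (1, 2) the pool is (5, 4)
  run T4 (needs (2, 4), free (5, 4)); after release of (3, 1) the pool is (8, 5)
  run T8 (needs (2, 1), free (8, 5)); after release of (1, 0) the pool is (9, 5)


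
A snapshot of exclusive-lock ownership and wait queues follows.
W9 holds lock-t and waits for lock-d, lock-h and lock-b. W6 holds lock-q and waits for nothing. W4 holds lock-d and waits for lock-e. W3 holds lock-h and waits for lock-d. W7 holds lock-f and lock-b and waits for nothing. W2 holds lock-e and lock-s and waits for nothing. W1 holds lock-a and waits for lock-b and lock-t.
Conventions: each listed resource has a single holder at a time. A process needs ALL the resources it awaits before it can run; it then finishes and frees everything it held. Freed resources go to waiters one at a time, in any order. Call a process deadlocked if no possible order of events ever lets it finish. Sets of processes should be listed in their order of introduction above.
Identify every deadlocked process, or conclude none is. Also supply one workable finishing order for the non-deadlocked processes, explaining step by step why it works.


No process is deadlocked.
Key observation: no waiting chain loops back on itself — every chain ends at a process that waits on nothing, so everyone eventually runs.
The rest can finish in the order W2, W4, W3, W7, W6, W9, W1.
Verifying each step:
  W2 waits on nothing -> runs at once and releases lock-e and lock-s
  W4: everything it awaited (lock-e) is free; runs, freeing lock-d
  W3: everything it awaited (lock-d) is free; runs, freeing lock-h
  W7 waits on nothing -> runs at once and releases lock-f and lock-b
  W6 waits on nothing -> runs at once and releases lock-q
  W9: everything it awaited (lock-d, lock-h and lock-b) is free; runs, freeing lock-t
  W1: everything it awaited (lock-b and lock-t) is free; runs, freeing lock-a


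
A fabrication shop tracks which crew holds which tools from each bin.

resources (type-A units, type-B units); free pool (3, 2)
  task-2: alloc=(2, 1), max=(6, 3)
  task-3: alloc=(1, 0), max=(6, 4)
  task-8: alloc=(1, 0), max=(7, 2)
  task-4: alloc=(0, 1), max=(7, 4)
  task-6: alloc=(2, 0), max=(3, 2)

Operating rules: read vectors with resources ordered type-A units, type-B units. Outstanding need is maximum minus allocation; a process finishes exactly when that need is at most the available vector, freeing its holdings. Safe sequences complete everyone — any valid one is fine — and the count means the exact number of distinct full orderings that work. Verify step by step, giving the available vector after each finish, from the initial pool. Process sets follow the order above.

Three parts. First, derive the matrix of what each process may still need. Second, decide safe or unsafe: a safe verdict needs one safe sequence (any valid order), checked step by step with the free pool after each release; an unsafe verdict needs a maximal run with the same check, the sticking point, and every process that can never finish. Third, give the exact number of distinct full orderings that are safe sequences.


(1) Outstanding need per process (order type-A units, type-B units):
  task-2: (4, 2)
  task-3: (5, 4)
  task-8: (6, 2)
  task-4: (7, 3)
  task-6: (1, 2)
(2) The state is SAFE; one workable sequence: task-6, task-2, task-4, task-8, task-3.
Key observation: task-6 marks the first exact bind of the order: its need (1, 2) fits the free (3, 2) with zero slack on a requested resource.
Step-by-step check:
  pool = (3, 2)
  task-6: need (1, 2) fits (3, 2); releases (2, 0), pool now (5, 2)
  task-2: need (4, 2) fits (5, 2); releases (2, 1), pool now (7, 3)
  task-4: need (7, 3) fits (7, 3); releases (0, 1), pool now (7, 4)
  task-8: need (6, 2) fits (7, 4); releases (1, 0), pool now (8, 4)
  task-3: need (5, 4) fits (8, 4); releases (1, 0), pool now (9, 4)
(3) Exactly 3 of the possible complete orderings are safe sequences.


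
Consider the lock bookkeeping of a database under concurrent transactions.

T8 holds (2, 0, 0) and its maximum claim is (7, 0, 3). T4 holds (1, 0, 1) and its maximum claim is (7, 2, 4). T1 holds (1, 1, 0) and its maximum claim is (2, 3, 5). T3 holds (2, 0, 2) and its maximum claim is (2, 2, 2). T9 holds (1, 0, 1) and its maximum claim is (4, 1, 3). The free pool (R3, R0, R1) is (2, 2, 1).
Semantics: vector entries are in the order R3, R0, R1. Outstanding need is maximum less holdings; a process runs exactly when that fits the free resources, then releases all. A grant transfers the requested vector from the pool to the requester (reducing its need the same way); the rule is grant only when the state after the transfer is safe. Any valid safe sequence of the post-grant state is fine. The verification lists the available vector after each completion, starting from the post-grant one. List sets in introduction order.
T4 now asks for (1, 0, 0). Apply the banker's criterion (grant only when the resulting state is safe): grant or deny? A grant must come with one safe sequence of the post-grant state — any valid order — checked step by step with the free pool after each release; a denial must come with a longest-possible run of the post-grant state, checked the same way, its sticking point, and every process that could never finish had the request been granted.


DENY: after the grant no complete ordering would exist.
Key observation: after T3, T9 the pool peaks at (4, 2, 4), and each blocked process is short somewhere: T8 on R3; T4 on R3; T1 on R1.
After a pretend grant, a maximal execution: T3, T9 — then nothing else fits. Verifying each step:
  pool = (1, 2, 1)
  T3 needs (0, 2, 0) <= (1, 2, 1) -> finishes; pool += (2, 0, 2) = (3, 2, 3)
  T9 needs (3, 1, 2) <= (3, 2, 3) -> finishes; pool += (1, 0, 1) = (4, 2, 4)
  blocked: T8 wants (5, 0, 3), pool (4, 2, 4) — not enough R3
  blocked: T4 wants (5, 2, 3), pool (4, 2, 4) — not enough R3
  blocked: T1 wants (1, 2, 5), pool (4, 2, 4) — not enough R1
Had the request been granted, T8, T4 and T1 could never finish.


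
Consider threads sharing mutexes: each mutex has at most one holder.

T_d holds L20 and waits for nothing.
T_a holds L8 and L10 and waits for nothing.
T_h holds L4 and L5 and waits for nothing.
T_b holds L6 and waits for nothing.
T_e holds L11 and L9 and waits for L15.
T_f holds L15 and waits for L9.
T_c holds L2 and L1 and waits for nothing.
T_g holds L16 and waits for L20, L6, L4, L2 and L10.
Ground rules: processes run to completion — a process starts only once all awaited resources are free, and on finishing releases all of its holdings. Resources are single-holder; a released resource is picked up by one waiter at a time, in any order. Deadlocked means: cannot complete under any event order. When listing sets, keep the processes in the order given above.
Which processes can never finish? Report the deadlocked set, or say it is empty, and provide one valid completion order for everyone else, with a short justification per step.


Deadlocked set: T_e and T_f.
Key observation: the waits loop around T_e -> T_f -> T_e with no way out; no other process is dragged down with it.
The rest can finish in the order T_c, T_a, T_d, T_h, T_b, T_g.
Step-by-step check:
  run T_c (it waits on nothing); releases L2 and L1
  run T_a (it waits on nothing); releases L8 and L10
  run T_d (it waits on nothing); releases L20
  run T_h (it waits on nothing); releases L4 and L5
  run T_b (it waits on nothing); releases L6
  T_g waits on L20, L6, L4, L2 and L10 — all released -> runs and releases L16


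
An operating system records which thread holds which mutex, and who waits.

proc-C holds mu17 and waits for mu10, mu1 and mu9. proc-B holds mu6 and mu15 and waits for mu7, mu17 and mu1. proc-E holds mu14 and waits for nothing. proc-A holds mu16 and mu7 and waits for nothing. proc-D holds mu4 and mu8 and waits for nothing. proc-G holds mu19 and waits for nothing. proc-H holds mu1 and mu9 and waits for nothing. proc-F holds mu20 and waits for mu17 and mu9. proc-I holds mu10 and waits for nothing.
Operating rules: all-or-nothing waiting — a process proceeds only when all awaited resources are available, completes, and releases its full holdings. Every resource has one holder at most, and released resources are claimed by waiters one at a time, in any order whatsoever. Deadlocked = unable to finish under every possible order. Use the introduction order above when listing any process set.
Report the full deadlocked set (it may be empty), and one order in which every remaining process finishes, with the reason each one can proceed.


Nothing here is deadlocked.
Key observation: no waiting chain loops back on itself — every chain ends at a process that waits on nothing, so everyone eventually runs.
A valid finishing order for the others: proc-H, proc-E, proc-I, proc-C, proc-F, proc-D, proc-A, proc-B, proc-G.
Check, step by step:
  proc-H: no waits; runs immediately, freeing mu1 and mu9
  proc-E: no waits; runs immediately, freeing mu14
  proc-I: no waits; runs immediately, freeing mu10
  proc-C waits on mu10, mu1 and mu9 — all released -> runs and releases mu17
  proc-F waits on mu17 and mu9 — all released -> runs and releases mu20
  proc-D: no waits; runs immediately, freeing mu4 and mu8
  proc-A: no waits; runs immediately, freeing mu16 and mu7
  proc-B waits on mu7, mu17 and mu1 — all released -> runs and releases mu6 and mu15
  proc-G: no waits; runs immediately, freeing mu19


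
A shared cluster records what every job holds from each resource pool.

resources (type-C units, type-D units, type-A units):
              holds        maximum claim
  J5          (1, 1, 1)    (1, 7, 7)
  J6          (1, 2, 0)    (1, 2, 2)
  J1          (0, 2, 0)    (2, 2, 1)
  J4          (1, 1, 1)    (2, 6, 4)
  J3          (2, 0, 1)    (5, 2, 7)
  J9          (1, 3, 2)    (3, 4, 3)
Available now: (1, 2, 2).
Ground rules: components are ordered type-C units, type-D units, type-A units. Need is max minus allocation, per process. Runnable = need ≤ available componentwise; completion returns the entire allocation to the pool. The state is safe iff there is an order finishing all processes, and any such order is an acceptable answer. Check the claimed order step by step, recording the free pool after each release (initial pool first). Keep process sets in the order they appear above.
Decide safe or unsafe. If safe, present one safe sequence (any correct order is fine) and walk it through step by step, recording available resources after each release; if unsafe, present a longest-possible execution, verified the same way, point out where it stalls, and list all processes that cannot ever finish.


The state is UNSAFE.
Key observation: once J6, J9, J4, J1 finish, the pool peaks at (4, 10, 5) — and every remaining process still needs more type-A units than that.
A maximal execution: J6, J9, J4, J1 — then nothing else fits. Walking it through:
  pool = (1, 2, 2)
  J6 needs (0, 0, 2) <= (1, 2, 2) -> finishes; pool += (1, 2, 0) = (2, 4, 2)
  J9 needs (2, 1, 1) <= (2, 4, 2) -> finishes; pool += (1, 3, 2) = (3, 7, 4)
  J4 needs (1, 5, 3) <= (3, 7, 4) -> finishes; pool += (1, 1, 1) = (4, 8, 5)
  J1 needs (2, 0, 1) <= (4, 8, 5) -> finishes; pool += (0, 2, 0) = (4, 10, 5)
  blocked: J5 wants (0, 6, 6), pool (4, 10, 5) — not enough type-A units
  blocked: J3 wants (3, 2, 6), pool (4, 10, 5) — not enough type-A units
Permanently blocked: J5 and J3.


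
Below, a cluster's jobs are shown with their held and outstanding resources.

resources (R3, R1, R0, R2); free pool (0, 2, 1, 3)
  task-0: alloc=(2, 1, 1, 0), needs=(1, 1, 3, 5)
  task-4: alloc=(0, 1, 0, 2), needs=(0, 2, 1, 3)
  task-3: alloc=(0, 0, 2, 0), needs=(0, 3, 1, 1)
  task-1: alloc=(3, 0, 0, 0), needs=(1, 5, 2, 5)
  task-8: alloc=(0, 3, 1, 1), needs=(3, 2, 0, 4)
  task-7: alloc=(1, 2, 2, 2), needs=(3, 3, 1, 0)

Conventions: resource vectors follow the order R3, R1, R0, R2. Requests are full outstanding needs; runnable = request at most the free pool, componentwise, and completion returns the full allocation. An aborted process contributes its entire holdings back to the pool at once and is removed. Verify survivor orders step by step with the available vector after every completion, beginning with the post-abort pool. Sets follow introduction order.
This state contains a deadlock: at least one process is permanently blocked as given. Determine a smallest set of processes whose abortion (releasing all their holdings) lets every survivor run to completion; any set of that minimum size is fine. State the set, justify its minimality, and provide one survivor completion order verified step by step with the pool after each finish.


Minimum abort set: task-7.
Key observation: no ordering could ever have run task-0 before the abort of task-7; with (1, 2, 2, 2) back in the pool it fits at step 3.
Why nothing smaller works: aborting no one leaves the state deadlocked as given.
Survivors finish in the order: task-3, task-4, task-0, task-1, task-8. Step-by-step check (pool after the aborts first):
  pool = (1, 4, 3, 5)
  run task-3 (needs (0, 3, 1, 1), free (1, 4, 3, 5)); after release of (0, 0, 2, 0) the pool is (1, 4, 5, 5)
  run task-4 (needs (0, 2, 1, 3), free (1, 4, 5, 5)); after release of (0, 1, 0, 2) the pool is (1, 5, 5, 7)
  run task-0 (needs (1, 1, 3, 5), free (1, 5, 5, 7)); after release of (2, 1, 1, 0) the pool is (3, 6, 6, 7)
  run task-1 (needs (1, 5, 2, 5), free (3, 6, 6, 7)); after release of (3, 0, 0, 0) the pool is (6, 6, 6, 7)
  run task-8 (needs (3, 2, 0, 4), free (6, 6, 6, 7)); after release of (0, 3, 1, 1) the pool is (6, 9, 7, 8)


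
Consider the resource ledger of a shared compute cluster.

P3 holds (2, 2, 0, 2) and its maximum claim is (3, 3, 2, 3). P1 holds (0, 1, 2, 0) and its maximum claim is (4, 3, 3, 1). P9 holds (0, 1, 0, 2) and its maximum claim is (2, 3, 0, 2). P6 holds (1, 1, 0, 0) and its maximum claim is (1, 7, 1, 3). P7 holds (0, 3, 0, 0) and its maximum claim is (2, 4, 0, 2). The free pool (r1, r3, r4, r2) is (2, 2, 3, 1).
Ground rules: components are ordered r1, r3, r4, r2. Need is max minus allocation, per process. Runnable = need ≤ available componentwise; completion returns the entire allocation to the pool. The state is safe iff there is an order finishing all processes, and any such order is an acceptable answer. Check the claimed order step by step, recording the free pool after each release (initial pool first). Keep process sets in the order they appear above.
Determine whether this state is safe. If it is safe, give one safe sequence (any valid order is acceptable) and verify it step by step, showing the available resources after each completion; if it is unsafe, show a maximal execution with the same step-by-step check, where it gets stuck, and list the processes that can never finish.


SAFE. One safe sequence: P9, P3, P7, P1, P6.
Key observation: P9 marks the first exact bind of the order: its need (2, 2, 0, 0) fits the free (2, 2, 3, 1) with zero slack on a requested resource.
Check, step by step:
  pool = (2, 2, 3, 1)
  P9 needs (2, 2, 0, 0) <= (2, 2, 3, 1) -> finishes; pool += (0, 1, 0, 2) = (2, 3, 3, 3)
  P3 needs (1, 1, 2, 1) <= (2, 3, 3, 3) -> finishes; pool += (2, 2, 0, 2) = (4, 5, 3, 5)
  P7 needs (2, 1, 0, 2) <= (4, 5, 3, 5) -> finishes; pool += (0, 3, 0, 0) = (4, 8, 3, 5)
  P1 needs (4, 2, 1, 1) <= (4, 8, 3, 5) -> finishes; pool += (0, 1, 2, 0) = (4, 9, 5, 5)
  P6 needs (0, 6, 1, 3) <= (4, 9, 5, 5) -> finishes; pool += (1, 1, 0, 0) = (5, 10, 5, 5)


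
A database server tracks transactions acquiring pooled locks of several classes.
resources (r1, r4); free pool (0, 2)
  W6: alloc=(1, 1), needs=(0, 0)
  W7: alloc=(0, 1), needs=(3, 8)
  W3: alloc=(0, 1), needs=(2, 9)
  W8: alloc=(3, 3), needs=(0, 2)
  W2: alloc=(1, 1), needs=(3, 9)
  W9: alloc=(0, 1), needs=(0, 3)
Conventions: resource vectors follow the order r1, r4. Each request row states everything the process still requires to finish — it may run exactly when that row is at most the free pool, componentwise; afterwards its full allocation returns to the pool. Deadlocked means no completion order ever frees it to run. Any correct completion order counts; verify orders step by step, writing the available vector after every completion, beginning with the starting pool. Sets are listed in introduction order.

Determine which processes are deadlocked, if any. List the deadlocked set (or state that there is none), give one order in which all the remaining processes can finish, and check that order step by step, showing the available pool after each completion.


Deadlocked set: W7, W3 and W2.
Key observation: after W8, W6, W9 complete, (4, 7) is the best the pool ever gets, yet each leftover process wants more r4.
One completion order for the rest: W8, W6, W9. Verifying each step:
  pool = (0, 2)
  W8: need (0, 2) fits (0, 2); releases (3, 3), pool now (3, 5)
  W6: need (0, 0) fits (3, 5); releases (1, 1), pool now (4, 6)
  W9: need (0, 3) fits (4, 6); releases (0, 1), pool now (4, 7)
The blocked processes can never fit:
  W7 cannot run: need (3, 8) vs free (4, 7) (insufficient r4)
  W3 cannot run: need (2, 9) vs free (4, 7) (insufficient r4)
  W2 cannot run: need (3, 9) vs free (4, 7) (insufficient r4)


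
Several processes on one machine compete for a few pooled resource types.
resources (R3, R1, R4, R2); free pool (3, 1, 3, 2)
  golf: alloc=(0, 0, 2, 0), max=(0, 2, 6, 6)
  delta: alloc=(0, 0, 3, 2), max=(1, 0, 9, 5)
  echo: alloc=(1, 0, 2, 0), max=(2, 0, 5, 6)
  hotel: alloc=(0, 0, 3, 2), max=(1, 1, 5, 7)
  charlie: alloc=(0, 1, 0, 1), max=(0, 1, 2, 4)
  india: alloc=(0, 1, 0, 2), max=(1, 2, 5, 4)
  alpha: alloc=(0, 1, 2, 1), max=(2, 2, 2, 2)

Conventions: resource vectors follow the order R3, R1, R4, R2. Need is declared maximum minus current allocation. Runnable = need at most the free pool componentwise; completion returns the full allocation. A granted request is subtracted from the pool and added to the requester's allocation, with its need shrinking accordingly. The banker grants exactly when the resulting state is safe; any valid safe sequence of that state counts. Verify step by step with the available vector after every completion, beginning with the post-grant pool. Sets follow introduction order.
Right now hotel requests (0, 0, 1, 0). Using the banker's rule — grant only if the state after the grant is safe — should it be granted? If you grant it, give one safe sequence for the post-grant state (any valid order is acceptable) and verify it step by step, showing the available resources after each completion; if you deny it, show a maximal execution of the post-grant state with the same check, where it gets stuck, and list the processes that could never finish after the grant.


DENY: after the grant no complete ordering would exist.
Key observation: after alpha, charlie the pool peaks at (3, 3, 4, 4), and each blocked process is short somewhere: golf on R2; delta on R4; echo on R2; hotel on R2; india on R4.
After a pretend grant, a maximal execution: alpha, charlie — then nothing else fits. Walking it through:
  pool = (3, 1, 2, 2)
  alpha needs (2, 1, 0, 1) <= (3, 1, 2, 2) -> finishes; pool += (0, 1, 2, 1) = (3, 2, 4, 3)
  charlie needs (0, 0, 2, 3) <= (3, 2, 4, 3) -> finishes; pool += (0, 1, 0, 1) = (3, 3, 4, 4)
  blocked: golf wants (0, 2, 4, 6), pool (3, 3, 4, 4) — not enough R2
  blocked: delta wants (1, 0, 6, 3), pool (3, 3, 4, 4) — not enough R4
  blocked: echo wants (1, 0, 3, 6), pool (3, 3, 4, 4) — not enough R2
  blocked: hotel wants (1, 1, 1, 5), pool (3, 3, 4, 4) — not enough R2
  blocked: india wants (1, 1, 5, 2), pool (3, 3, 4, 4) — not enough R4
Processes that could never finish after the grant: golf, delta, echo, hotel and india.


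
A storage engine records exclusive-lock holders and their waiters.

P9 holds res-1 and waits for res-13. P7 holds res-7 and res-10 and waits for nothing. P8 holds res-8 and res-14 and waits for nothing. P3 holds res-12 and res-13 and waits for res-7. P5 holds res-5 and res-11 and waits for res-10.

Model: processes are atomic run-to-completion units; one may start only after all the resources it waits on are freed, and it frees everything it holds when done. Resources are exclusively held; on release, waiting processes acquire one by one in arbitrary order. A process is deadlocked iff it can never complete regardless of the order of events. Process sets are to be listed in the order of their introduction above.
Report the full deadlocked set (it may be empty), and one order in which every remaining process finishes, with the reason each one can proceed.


No process is deadlocked.
Key observation: all waits point, directly or indirectly, at processes that can finish, so nothing is permanently blocked.
The rest can finish in the order P7, P3, P5, P8, P9.
Walking it through:
  P7: no waits; runs immediately, freeing res-7 and res-10
  P3 waits on res-7 — all released -> runs and releases res-12 and res-13
  P5 waits on res-10 — all released -> runs and releases res-5 and res-11
  P8: no waits; runs immediately, freeing res-8 and res-14
  P9 waits on res-13 — all released -> runs and releases res-1
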